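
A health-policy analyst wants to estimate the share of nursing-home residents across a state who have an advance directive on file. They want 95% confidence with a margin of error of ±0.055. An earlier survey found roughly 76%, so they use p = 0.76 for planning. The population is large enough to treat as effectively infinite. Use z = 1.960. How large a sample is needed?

With p = 0.76, p(1−p) = 0.1824.
n = z²·p(1−p)/E² = 1.960² × 0.1824 / 0.055² = 3.8416 × 0.1824 / 0.003025 ≈ 231.64.
Rounding up gives n = 232.

232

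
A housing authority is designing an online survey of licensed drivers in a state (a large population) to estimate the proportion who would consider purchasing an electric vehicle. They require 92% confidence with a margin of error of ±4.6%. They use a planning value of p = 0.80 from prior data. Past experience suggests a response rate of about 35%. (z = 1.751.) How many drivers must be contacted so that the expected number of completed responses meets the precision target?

Completed interviews needed: n₀ = 1.751² × 0.1600 / 0.046² ≈ 231.83 → 232.
At a 35% response rate, contacts needed = 232 / 0.35 ≈ 662.86 → 663.

663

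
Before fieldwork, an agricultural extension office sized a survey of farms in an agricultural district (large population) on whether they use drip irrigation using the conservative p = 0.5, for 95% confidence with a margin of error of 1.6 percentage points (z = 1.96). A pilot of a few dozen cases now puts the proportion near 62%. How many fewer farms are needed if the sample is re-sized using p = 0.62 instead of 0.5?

216

Conservative (p = 0.5): n = 1.96² × 0.25 / 0.016² ≈ 3751.56 → 3752.
Using p = 0.62: p(1−p) = 0.2356, so n = 1.96² × 0.2356 / 0.016² ≈ 3535.47 → 3536.
Reduction: 3752 − 3536 = 216.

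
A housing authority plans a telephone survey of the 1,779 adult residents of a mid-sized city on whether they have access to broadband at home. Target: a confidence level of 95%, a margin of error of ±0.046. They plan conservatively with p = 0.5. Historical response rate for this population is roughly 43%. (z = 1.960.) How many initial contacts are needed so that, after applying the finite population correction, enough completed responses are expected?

Completed interviews needed (unadjusted): n₀ = 1.960² × 0.2500 / 0.046² ≈ 453.88 → 454.
FPC for N = 1,779: n = 454 / (1 + 453/1779) = 454 / 1.2546 ≈ 361.86 → 362.
At a 43% response rate, contacts needed = 362 / 0.43 ≈ 841.86 → 842.

842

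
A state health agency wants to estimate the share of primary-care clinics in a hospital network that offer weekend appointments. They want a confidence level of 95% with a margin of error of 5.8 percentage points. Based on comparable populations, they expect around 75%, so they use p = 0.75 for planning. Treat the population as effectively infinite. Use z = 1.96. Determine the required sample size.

215

With p = 0.75, p(1−p) = 0.1875.
n = z²·p(1−p)/E² = 1.96² × 0.1875 / 0.058² = 3.8416 × 0.1875 / 0.003364 ≈ 214.12.
Rounding up gives n = 215.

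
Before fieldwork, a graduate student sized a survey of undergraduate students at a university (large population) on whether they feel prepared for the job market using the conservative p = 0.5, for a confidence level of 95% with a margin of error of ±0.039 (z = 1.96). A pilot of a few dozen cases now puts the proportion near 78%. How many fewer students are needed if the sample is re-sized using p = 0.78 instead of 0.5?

Conservative (p = 0.5): n = 1.96² × 0.25 / 0.039² ≈ 631.43 → 632.
Using p = 0.78: p(1−p) = 0.1716, so n = 1.96² × 0.1716 / 0.039² ≈ 433.41 → 434.
Reduction: 632 − 434 = 198.

198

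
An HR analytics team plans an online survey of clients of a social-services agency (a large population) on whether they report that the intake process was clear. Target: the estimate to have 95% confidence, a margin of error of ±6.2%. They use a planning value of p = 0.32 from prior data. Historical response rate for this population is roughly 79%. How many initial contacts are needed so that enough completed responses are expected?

For 95% confidence, z = 1.960.
Completed interviews needed: n₀ = 1.960² × 0.2176 / 0.062² ≈ 217.46 → 218.
At a 79% response rate, contacts needed = 218 / 0.79 ≈ 275.95 → 276.

276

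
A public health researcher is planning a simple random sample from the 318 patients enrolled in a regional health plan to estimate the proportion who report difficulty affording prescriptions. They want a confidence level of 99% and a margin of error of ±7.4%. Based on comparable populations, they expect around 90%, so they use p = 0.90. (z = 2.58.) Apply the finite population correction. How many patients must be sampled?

Unadjusted: n₀ = 2.58² × 0.90 × 0.10 / 0.074² ≈ 109.40, so n₀ = 110.
Finite population correction with N = 318: n = n₀ / (1 + (n₀−1)/N) = 110 / (1 + 109/318) = 110 / 1.3428 ≈ 81.92.
Rounding up, n = 82.

82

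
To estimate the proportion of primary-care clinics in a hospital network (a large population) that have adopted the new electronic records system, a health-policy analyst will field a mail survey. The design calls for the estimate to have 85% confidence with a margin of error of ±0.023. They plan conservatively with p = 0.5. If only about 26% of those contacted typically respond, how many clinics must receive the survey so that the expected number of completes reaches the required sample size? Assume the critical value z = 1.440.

Completed interviews needed: n₀ = 1.440² × 0.2500 / 0.023² ≈ 979.96 → 980.
At a 26% response rate, contacts needed = 980 / 0.26 ≈ 3769.23 → 3770.

3770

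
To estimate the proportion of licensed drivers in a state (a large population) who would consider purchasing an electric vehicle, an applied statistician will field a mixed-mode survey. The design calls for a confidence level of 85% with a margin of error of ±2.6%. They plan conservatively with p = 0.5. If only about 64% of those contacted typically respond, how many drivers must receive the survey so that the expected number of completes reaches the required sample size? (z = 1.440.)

1199

Completed interviews needed: n₀ = 1.440² × 0.2500 / 0.026² ≈ 766.86 → 767.
At a 64% response rate, contacts needed = 767 / 0.64 ≈ 1198.44 → 1199.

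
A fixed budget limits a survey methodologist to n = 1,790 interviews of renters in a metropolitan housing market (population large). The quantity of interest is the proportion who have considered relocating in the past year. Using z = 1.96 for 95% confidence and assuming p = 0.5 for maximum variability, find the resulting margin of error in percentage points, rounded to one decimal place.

SE(p̂) = √[p(1−p)/n] = √[0.2500/1790] = 0.01182.
E = z × SE = 1.96 × 0.01182 = 0.02316, or 2.3 percentage points.

2.3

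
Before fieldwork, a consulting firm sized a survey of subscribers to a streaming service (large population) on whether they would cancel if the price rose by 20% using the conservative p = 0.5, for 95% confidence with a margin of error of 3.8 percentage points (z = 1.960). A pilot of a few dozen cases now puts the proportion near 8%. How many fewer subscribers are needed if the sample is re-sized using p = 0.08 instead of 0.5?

470

Conservative (p = 0.5): n = 1.960² × 0.25 / 0.038² ≈ 665.10 → 666.
Using p = 0.08: p(1−p) = 0.0736, so n = 1.960² × 0.0736 / 0.038² ≈ 195.80 → 196.
Reduction: 666 − 196 = 470.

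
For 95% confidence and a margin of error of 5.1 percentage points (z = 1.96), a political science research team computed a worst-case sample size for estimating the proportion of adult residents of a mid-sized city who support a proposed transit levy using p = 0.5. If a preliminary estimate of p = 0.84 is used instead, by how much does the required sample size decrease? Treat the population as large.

Conservative (p = 0.5): n = 1.96² × 0.25 / 0.051² ≈ 369.24 → 370.
Using p = 0.84: p(1−p) = 0.1344, so n = 1.96² × 0.1344 / 0.051² ≈ 198.50 → 199.
Reduction: 370 − 199 = 171.

171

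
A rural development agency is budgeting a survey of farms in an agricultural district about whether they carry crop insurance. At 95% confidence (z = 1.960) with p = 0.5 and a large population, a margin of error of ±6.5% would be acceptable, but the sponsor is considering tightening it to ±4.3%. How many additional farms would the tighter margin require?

292

At ±6.5%: n = 1.960² × 0.2500 / 0.065² ≈ 227.31 → 228.
At ±4.3%: n = 1.960² × 0.2500 / 0.043² ≈ 519.42 → 520.
Additional respondents: 520 − 228 = 292.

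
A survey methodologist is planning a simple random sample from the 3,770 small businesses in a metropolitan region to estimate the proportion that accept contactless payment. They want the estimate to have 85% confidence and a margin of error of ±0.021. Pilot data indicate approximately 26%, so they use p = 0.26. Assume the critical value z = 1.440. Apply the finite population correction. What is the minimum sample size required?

730

Unadjusted: n₀ = 1.440² × 0.26 × 0.74 / 0.021² ≈ 904.67, so n₀ = 905.
Finite population correction with N = 3,770: n = n₀ / (1 + (n₀−1)/N) = 905 / (1 + 904/3770) = 905 / 1.2398 ≈ 729.96.
Rounding up, n = 730.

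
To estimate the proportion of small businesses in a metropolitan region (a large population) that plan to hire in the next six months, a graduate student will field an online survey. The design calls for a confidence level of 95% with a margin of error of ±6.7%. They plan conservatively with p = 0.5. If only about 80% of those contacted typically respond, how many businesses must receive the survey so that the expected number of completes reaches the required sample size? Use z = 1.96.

Completed interviews needed: n₀ = 1.96² × 0.2500 / 0.067² ≈ 213.95 → 214.
At an 80% response rate, contacts needed = 214 / 0.80 ≈ 267.50 → 268.

268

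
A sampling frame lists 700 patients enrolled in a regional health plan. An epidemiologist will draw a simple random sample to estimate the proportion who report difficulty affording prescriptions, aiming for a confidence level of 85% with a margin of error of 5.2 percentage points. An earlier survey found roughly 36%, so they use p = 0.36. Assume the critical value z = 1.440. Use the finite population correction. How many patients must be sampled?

Unadjusted: n₀ = 1.440² × 0.36 × 0.64 / 0.052² ≈ 176.69, so n₀ = 177.
Finite population correction with N = 700: n = n₀ / (1 + (n₀−1)/N) = 177 / (1 + 176/700) = 177 / 1.2514 ≈ 141.44.
Rounding up, n = 142.

142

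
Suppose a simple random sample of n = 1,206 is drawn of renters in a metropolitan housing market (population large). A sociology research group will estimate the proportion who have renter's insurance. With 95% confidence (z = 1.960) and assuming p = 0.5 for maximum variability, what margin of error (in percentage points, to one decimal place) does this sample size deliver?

2.8

SE(p̂) = √[p(1−p)/n] = √[0.2500/1206] = 0.01440.
E = z × SE = 1.960 × 0.01440 = 0.02822, or 2.8 percentage points.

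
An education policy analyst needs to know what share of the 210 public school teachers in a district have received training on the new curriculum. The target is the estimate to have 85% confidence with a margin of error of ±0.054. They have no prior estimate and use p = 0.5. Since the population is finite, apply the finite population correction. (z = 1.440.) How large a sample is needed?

Unadjusted: n₀ = 1.440² × 0.50 × 0.50 / 0.054² ≈ 177.78, so n₀ = 178.
Finite population correction with N = 210: n = n₀ / (1 + (n₀−1)/N) = 178 / (1 + 177/210) = 178 / 1.8429 ≈ 96.59.
Rounding up, n = 97.

97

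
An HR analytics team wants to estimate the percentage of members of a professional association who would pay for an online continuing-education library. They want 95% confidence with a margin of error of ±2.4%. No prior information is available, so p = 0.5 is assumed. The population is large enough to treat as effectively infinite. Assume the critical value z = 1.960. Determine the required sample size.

With p = 0.5, p(1−p) = 0.25.
n = z²·p(1−p)/E² = 1.960² × 0.2500 / 0.024² = 3.8416 × 0.2500 / 0.000576 ≈ 1667.36.
Rounding up gives n = 1668.

1668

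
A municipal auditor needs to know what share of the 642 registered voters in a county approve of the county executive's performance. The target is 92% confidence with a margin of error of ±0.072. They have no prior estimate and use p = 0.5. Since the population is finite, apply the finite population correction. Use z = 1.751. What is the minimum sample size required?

121

Unadjusted: n₀ = 1.751² × 0.50 × 0.50 / 0.072² ≈ 147.86, so n₀ = 148.
Finite population correction with N = 642: n = n₀ / (1 + (n₀−1)/N) = 148 / (1 + 147/642) = 148 / 1.2290 ≈ 120.43.
Rounding up, n = 121.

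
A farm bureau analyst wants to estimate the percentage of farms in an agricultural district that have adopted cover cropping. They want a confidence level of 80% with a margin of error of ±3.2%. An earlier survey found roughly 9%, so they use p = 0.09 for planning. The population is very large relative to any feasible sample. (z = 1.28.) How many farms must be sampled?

With p = 0.09, p(1−p) = 0.0819.
n = z²·p(1−p)/E² = 1.28² × 0.0819 / 0.032² = 1.6384 × 0.0819 / 0.001024 ≈ 131.04.
Rounding up gives n = 132.

132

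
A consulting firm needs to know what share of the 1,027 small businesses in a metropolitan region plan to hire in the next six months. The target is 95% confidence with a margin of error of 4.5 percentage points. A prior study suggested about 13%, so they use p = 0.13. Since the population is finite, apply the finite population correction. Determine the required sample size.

For 95% confidence, z = 1.96.
Unadjusted: n₀ = 1.96² × 0.13 × 0.87 / 0.045² ≈ 214.56, so n₀ = 215.
Finite population correction with N = 1,027: n = n₀ / (1 + (n₀−1)/N) = 215 / (1 + 214/1027) = 215 / 1.2084 ≈ 177.93.
Rounding up, n = 178.

178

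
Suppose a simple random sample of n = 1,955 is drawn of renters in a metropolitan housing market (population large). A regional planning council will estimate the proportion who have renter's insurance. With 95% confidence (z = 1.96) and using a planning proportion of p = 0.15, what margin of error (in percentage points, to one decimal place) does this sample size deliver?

SE(p̂) = √[p(1−p)/n] = √[0.1275/1955] = 0.00808.
E = z × SE = 1.96 × 0.00808 = 0.01583, or 1.6 percentage points.

1.6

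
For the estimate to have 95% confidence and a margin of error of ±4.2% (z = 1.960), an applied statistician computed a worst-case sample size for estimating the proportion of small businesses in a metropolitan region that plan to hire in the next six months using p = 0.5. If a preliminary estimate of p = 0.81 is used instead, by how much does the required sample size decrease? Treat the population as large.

209

Conservative (p = 0.5): n = 1.960² × 0.25 / 0.042² ≈ 544.44 → 545.
Using p = 0.81: p(1−p) = 0.1539, so n = 1.960² × 0.1539 / 0.042² ≈ 335.16 → 336.
Reduction: 545 − 336 = 209.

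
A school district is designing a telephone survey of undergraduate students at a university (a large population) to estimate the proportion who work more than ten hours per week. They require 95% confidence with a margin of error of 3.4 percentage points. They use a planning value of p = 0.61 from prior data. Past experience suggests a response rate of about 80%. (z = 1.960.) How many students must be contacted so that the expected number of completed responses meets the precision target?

Completed interviews needed: n₀ = 1.960² × 0.2379 / 0.034² ≈ 790.59 → 791.
At an 80% response rate, contacts needed = 791 / 0.80 ≈ 988.75 → 989.

989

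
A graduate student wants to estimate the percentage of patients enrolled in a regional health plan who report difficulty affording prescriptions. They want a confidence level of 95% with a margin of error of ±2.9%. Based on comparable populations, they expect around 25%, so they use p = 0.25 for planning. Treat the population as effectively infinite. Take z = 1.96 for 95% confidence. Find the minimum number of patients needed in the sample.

With p = 0.25, p(1−p) = 0.1875.
n = z²·p(1−p)/E² = 1.96² × 0.1875 / 0.029² = 3.8416 × 0.1875 / 0.000841 ≈ 856.48.
Rounding up gives n = 857.

857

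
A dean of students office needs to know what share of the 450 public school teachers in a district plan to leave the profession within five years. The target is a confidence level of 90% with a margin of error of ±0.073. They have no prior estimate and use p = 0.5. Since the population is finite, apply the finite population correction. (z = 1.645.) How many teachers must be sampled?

100

Unadjusted: n₀ = 1.645² × 0.50 × 0.50 / 0.073² ≈ 126.95, so n₀ = 127.
Finite population correction with N = 450: n = n₀ / (1 + (n₀−1)/N) = 127 / (1 + 126/450) = 127 / 1.2800 ≈ 99.22.
Rounding up, n = 100.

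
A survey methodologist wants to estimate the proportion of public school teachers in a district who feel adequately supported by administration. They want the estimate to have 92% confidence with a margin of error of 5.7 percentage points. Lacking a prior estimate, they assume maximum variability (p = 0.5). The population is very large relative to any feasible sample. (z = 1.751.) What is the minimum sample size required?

236

With p = 0.5, p(1−p) = 0.25.
n = z²·p(1−p)/E² = 1.751² × 0.2500 / 0.057² = 3.0660 × 0.2500 / 0.003249 ≈ 235.92.
Rounding up gives n = 236.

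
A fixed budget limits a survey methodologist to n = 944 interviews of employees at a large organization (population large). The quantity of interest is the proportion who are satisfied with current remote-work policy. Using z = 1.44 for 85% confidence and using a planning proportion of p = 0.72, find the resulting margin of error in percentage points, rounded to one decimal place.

2.1

SE(p̂) = √[p(1−p)/n] = √[0.2016/944] = 0.01461.
E = z × SE = 1.44 × 0.01461 = 0.02104, or 2.1 percentage points.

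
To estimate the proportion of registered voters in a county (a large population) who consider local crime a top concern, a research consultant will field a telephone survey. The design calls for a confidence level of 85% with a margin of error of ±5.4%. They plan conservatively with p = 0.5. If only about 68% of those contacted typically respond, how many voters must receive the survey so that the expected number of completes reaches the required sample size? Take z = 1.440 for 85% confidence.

Completed interviews needed: n₀ = 1.440² × 0.2500 / 0.054² ≈ 177.78 → 178.
At a 68% response rate, contacts needed = 178 / 0.68 ≈ 261.76 → 262.

262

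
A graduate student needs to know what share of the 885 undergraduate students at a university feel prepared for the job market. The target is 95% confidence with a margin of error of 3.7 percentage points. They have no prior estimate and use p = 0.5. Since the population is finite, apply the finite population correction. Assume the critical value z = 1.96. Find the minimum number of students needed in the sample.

Unadjusted: n₀ = 1.96² × 0.50 × 0.50 / 0.037² ≈ 701.53, so n₀ = 702.
Finite population correction with N = 885: n = n₀ / (1 + (n₀−1)/N) = 702 / (1 + 701/885) = 702 / 1.7921 ≈ 391.72.
Rounding up, n = 392.

392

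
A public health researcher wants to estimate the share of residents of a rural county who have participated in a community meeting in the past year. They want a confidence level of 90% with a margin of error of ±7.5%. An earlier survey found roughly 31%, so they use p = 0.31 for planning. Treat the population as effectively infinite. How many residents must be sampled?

For 90% confidence, z = 1.64.
With p = 0.31, p(1−p) = 0.2139.
n = z²·p(1−p)/E² = 1.64² × 0.2139 / 0.075² = 2.6896 × 0.2139 / 0.005625 ≈ 102.28.
Rounding up gives n = 103.

103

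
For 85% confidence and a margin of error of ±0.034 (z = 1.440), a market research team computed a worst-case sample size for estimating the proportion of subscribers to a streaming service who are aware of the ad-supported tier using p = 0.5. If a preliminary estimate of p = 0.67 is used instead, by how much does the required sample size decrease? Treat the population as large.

Conservative (p = 0.5): n = 1.440² × 0.25 / 0.034² ≈ 448.44 → 449.
Using p = 0.67: p(1−p) = 0.2211, so n = 1.440² × 0.2211 / 0.034² ≈ 396.60 → 397.
Reduction: 449 − 397 = 52.

52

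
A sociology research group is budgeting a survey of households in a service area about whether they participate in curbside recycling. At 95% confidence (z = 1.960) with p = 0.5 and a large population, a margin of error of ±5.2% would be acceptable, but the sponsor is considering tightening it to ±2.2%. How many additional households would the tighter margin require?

1629

At ±5.2%: n = 1.960² × 0.2500 / 0.052² ≈ 355.18 → 356.
At ±2.2%: n = 1.960² × 0.2500 / 0.022² ≈ 1984.30 → 1985.
Additional respondents: 1985 − 356 = 1629.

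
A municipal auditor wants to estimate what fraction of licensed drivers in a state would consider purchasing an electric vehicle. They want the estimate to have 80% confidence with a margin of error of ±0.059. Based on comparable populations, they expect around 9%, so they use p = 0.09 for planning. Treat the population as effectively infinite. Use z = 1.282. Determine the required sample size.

39

With p = 0.09, p(1−p) = 0.0819.
n = z²·p(1−p)/E² = 1.282² × 0.0819 / 0.059² = 1.6435 × 0.0819 / 0.003481 ≈ 38.67.
Rounding up gives n = 39.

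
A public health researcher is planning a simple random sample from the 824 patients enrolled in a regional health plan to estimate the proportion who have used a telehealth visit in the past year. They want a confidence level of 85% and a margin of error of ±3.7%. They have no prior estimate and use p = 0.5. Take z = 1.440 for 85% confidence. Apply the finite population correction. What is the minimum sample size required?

Unadjusted: n₀ = 1.440² × 0.50 × 0.50 / 0.037² ≈ 378.67, so n₀ = 379.
Finite population correction with N = 824: n = n₀ / (1 + (n₀−1)/N) = 379 / (1 + 378/824) = 379 / 1.4587 ≈ 259.81.
Rounding up, n = 260.

260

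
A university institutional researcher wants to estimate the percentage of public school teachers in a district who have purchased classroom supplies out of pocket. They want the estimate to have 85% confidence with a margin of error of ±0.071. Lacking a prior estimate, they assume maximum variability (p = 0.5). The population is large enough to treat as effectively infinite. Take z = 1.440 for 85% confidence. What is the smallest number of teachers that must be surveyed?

With p = 0.5, p(1−p) = 0.25.
n = z²·p(1−p)/E² = 1.440² × 0.2500 / 0.071² = 2.0736 × 0.2500 / 0.005041 ≈ 102.84.
Rounding up gives n = 103.

103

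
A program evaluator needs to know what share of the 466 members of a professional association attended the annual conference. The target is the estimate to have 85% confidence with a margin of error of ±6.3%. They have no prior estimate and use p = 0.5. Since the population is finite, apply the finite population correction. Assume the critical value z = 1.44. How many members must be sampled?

103

Unadjusted: n₀ = 1.44² × 0.50 × 0.50 / 0.063² ≈ 130.61, so n₀ = 131.
Finite population correction with N = 466: n = n₀ / (1 + (n₀−1)/N) = 131 / (1 + 130/466) = 131 / 1.2790 ≈ 102.43.
Rounding up, n = 103.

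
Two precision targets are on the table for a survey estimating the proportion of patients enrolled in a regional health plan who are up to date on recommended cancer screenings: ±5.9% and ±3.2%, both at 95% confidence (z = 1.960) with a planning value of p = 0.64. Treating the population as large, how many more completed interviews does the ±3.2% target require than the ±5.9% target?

At ±5.9%: n = 1.960² × 0.2304 / 0.059² ≈ 254.27 → 255.
At ±3.2%: n = 1.960² × 0.2304 / 0.032² ≈ 864.36 → 865.
Additional respondents: 865 − 255 = 610.

610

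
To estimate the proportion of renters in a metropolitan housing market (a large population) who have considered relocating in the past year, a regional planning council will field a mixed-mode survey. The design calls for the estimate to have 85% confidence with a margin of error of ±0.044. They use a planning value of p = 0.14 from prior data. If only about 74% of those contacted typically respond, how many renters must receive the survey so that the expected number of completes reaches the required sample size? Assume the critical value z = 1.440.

Completed interviews needed: n₀ = 1.440² × 0.1204 / 0.044² ≈ 128.96 → 129.
At a 74% response rate, contacts needed = 129 / 0.74 ≈ 174.32 → 175.

175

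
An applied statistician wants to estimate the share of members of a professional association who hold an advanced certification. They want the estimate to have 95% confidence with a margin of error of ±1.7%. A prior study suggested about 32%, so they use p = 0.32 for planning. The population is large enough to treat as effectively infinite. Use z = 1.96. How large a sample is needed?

With p = 0.32, p(1−p) = 0.2176.
n = z²·p(1−p)/E² = 1.96² × 0.2176 / 0.017² = 3.8416 × 0.2176 / 0.000289 ≈ 2892.50.
Rounding up gives n = 2893.

2893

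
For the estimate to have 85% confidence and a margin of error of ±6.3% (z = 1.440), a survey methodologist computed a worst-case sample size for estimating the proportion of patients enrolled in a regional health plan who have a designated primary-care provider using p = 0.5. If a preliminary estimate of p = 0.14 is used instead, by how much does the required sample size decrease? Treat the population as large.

Conservative (p = 0.5): n = 1.440² × 0.25 / 0.063² ≈ 130.61 → 131.
Using p = 0.14: p(1−p) = 0.1204, so n = 1.440² × 0.1204 / 0.063² ≈ 62.90 → 63.
Reduction: 131 − 63 = 68.

68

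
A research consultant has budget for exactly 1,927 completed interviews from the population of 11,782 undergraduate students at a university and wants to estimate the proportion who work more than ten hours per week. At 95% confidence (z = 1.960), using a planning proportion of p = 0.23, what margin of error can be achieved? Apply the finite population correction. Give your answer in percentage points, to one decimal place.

1.7

Finite-population factor: (N−n)/(N−1) = (11782−1927)/(11782−1) = 0.8365.
SE(p̂) = √[p(1−p)/n · (N−n)/(N−1)] = √[0.1771/1927 × 0.8365] = 0.00877.
E = z × SE = 1.960 × 0.00877 = 0.01719 ≈ 1.7 percentage points.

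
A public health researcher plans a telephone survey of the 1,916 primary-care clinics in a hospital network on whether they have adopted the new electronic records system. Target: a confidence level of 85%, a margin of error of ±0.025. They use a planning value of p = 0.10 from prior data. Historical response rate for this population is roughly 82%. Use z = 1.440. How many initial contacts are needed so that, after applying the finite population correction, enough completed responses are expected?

316

Completed interviews needed (unadjusted): n₀ = 1.440² × 0.0900 / 0.025² ≈ 298.60 → 299.
FPC for N = 1,916: n = 299 / (1 + 298/1916) = 299 / 1.1555 ≈ 258.76 → 259.
At an 82% response rate, contacts needed = 259 / 0.82 ≈ 315.85 → 316.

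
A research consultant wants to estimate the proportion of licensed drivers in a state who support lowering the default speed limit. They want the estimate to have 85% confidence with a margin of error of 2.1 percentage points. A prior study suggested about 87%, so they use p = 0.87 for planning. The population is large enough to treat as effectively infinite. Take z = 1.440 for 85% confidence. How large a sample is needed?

532

With p = 0.87, p(1−p) = 0.1131.
n = z²·p(1−p)/E² = 1.440² × 0.1131 / 0.021² = 2.0736 × 0.1131 / 0.000441 ≈ 531.80.
Rounding up gives n = 532.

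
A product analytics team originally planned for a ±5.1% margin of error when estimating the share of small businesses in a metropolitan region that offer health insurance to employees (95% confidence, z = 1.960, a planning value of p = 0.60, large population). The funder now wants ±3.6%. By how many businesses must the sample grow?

At ±5.1%: n = 1.960² × 0.2400 / 0.051² ≈ 354.47 → 355.
At ±3.6%: n = 1.960² × 0.2400 / 0.036² ≈ 711.41 → 712.
Additional respondents: 712 − 355 = 357.

357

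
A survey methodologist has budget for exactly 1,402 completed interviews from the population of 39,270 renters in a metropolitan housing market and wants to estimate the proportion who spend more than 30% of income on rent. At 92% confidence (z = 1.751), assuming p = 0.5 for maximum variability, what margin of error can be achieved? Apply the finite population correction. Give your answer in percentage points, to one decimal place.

2.3

Finite-population factor: (N−n)/(N−1) = (39270−1402)/(39270−1) = 0.9643.
SE(p̂) = √[p(1−p)/n · (N−n)/(N−1)] = √[0.2500/1402 × 0.9643] = 0.01311.
E = z × SE = 1.751 × 0.01311 = 0.02296 ≈ 2.3 percentage points.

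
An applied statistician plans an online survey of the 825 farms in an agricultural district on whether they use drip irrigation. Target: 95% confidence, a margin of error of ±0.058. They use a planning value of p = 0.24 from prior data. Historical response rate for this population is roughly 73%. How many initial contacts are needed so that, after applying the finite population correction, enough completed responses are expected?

For 95% confidence, z = 1.960.
Completed interviews needed (unadjusted): n₀ = 1.960² × 0.1824 / 0.058² ≈ 208.30 → 209.
FPC for N = 825: n = 209 / (1 + 208/825) = 209 / 1.2521 ≈ 166.92 → 167.
At a 73% response rate, contacts needed = 167 / 0.73 ≈ 228.77 → 229.

229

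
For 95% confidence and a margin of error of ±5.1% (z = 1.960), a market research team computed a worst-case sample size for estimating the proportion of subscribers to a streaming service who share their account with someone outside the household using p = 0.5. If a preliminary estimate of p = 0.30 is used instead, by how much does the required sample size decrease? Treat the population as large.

Conservative (p = 0.5): n = 1.960² × 0.25 / 0.051² ≈ 369.24 → 370.
Using p = 0.30: p(1−p) = 0.2100, so n = 1.960² × 0.2100 / 0.051² ≈ 310.16 → 311.
Reduction: 370 − 311 = 59.

59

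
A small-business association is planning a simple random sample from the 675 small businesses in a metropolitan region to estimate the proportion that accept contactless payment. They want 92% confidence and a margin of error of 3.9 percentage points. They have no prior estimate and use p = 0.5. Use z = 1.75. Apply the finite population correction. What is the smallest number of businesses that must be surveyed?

289

Unadjusted: n₀ = 1.75² × 0.50 × 0.50 / 0.039² ≈ 503.37, so n₀ = 504.
Finite population correction with N = 675: n = n₀ / (1 + (n₀−1)/N) = 504 / (1 + 503/675) = 504 / 1.7452 ≈ 288.79.
Rounding up, n = 289.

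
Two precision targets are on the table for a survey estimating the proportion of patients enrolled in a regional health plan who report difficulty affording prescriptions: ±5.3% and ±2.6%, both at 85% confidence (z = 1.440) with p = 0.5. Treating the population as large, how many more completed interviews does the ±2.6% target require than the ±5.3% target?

582

At ±5.3%: n = 1.440² × 0.2500 / 0.053² ≈ 184.55 → 185.
At ±2.6%: n = 1.440² × 0.2500 / 0.026² ≈ 766.86 → 767.
Additional respondents: 767 − 185 = 582.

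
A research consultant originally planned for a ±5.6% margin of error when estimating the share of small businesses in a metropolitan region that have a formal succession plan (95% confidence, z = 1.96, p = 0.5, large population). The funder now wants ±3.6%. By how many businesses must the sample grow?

At ±5.6%: n = 1.96² × 0.2500 / 0.056² ≈ 306.25 → 307.
At ±3.6%: n = 1.96² × 0.2500 / 0.036² ≈ 741.05 → 742.
Additional respondents: 742 − 307 = 435.

435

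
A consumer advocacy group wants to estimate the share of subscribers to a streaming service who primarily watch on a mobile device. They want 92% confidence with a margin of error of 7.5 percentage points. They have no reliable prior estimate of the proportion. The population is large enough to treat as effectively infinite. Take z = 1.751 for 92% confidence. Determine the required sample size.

With no prior estimate, use p = 0.5, giving p(1−p) = 0.25.
n = z²·p(1−p)/E² = 1.751² × 0.2500 / 0.075² = 3.0660 × 0.2500 / 0.005625 ≈ 136.27.
Rounding up gives n = 137.

137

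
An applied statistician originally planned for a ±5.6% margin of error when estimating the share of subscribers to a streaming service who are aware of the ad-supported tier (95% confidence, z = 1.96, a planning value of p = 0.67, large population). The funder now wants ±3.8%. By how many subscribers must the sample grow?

At ±5.6%: n = 1.96² × 0.2211 / 0.056² ≈ 270.85 → 271.
At ±3.8%: n = 1.96² × 0.2211 / 0.038² ≈ 588.21 → 589.
Additional respondents: 589 − 271 = 318.

318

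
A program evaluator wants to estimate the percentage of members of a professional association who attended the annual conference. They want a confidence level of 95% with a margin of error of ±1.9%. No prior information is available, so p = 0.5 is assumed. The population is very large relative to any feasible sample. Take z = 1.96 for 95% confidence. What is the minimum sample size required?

2661

With p = 0.5, p(1−p) = 0.25.
n = z²·p(1−p)/E² = 1.96² × 0.2500 / 0.019² = 3.8416 × 0.2500 / 0.000361 ≈ 2660.39.
Rounding up gives n = 2661.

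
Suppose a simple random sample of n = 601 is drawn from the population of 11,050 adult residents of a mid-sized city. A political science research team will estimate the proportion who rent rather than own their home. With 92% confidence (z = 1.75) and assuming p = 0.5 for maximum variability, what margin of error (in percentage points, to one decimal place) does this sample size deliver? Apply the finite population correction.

3.5

Finite-population factor: (N−n)/(N−1) = (11050−601)/(11050−1) = 0.9457.
SE(p̂) = √[p(1−p)/n · (N−n)/(N−1)] = √[0.2500/601 × 0.9457] = 0.01983.
E = z × SE = 1.75 × 0.01983 = 0.03471 ≈ 3.5 percentage points.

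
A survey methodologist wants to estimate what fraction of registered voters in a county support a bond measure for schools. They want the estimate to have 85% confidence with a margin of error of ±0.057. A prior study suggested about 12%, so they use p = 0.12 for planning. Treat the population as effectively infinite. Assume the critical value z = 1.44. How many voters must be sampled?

With p = 0.12, p(1−p) = 0.1056.
n = z²·p(1−p)/E² = 1.44² × 0.1056 / 0.057² = 2.0736 × 0.1056 / 0.003249 ≈ 67.40.
Rounding up gives n = 68.

68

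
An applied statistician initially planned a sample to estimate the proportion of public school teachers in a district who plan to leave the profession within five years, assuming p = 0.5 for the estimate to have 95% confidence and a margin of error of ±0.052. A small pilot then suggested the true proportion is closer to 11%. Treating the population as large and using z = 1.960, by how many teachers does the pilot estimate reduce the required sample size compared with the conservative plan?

216

Conservative (p = 0.5): n = 1.960² × 0.25 / 0.052² ≈ 355.18 → 356.
Using p = 0.11: p(1−p) = 0.0979, so n = 1.960² × 0.0979 / 0.052² ≈ 139.09 → 140.
Reduction: 356 − 140 = 216.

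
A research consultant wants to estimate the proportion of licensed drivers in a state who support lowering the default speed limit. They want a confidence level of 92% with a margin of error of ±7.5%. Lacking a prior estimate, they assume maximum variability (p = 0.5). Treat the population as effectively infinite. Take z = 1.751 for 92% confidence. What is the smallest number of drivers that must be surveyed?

137

With p = 0.5, p(1−p) = 0.25.
n = z²·p(1−p)/E² = 1.751² × 0.2500 / 0.075² = 3.0660 × 0.2500 / 0.005625 ≈ 136.27.
Rounding up gives n = 137.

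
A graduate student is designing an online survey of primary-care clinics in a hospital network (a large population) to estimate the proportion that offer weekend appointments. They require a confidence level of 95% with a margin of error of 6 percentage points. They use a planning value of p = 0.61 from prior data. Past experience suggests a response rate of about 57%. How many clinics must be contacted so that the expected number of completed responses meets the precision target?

For 95% confidence, z = 1.96.
Completed interviews needed: n₀ = 1.96² × 0.2379 / 0.060² ≈ 253.87 → 254.
At a 57% response rate, contacts needed = 254 / 0.57 ≈ 445.61 → 446.

446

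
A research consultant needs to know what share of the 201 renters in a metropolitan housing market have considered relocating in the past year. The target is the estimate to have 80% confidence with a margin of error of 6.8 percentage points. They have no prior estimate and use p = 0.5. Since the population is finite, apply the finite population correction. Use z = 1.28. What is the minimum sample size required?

62

Unadjusted: n₀ = 1.28² × 0.50 × 0.50 / 0.068² ≈ 88.58, so n₀ = 89.
Finite population correction with N = 201: n = n₀ / (1 + (n₀−1)/N) = 89 / (1 + 88/201) = 89 / 1.4378 ≈ 61.90.
Rounding up, n = 62.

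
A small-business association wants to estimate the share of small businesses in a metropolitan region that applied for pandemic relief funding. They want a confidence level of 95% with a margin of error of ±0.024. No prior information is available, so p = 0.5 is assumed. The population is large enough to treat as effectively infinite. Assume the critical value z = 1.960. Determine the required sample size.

1668

With p = 0.5, p(1−p) = 0.25.
n = z²·p(1−p)/E² = 1.960² × 0.2500 / 0.024² = 3.8416 × 0.2500 / 0.000576 ≈ 1667.36.
Rounding up gives n = 1668.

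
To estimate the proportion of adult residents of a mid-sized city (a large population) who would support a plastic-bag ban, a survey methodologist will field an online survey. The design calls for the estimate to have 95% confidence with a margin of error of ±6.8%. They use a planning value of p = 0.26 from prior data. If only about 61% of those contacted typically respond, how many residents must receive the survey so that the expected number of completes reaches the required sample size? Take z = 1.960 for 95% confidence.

263

Completed interviews needed: n₀ = 1.960² × 0.1924 / 0.068² ≈ 159.85 → 160.
At a 61% response rate, contacts needed = 160 / 0.61 ≈ 262.30 → 263.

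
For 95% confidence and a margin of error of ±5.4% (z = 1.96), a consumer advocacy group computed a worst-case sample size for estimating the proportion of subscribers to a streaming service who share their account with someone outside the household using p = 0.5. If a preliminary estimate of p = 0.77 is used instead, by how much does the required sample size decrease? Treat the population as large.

Conservative (p = 0.5): n = 1.96² × 0.25 / 0.054² ≈ 329.36 → 330.
Using p = 0.77: p(1−p) = 0.1771, so n = 1.96² × 0.1771 / 0.054² ≈ 233.32 → 234.
Reduction: 330 − 234 = 96.

96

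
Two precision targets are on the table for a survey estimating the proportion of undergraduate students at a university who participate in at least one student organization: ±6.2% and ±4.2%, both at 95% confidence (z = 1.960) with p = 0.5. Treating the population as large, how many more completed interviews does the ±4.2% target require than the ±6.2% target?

At ±6.2%: n = 1.960² × 0.2500 / 0.062² ≈ 249.84 → 250.
At ±4.2%: n = 1.960² × 0.2500 / 0.042² ≈ 544.44 → 545.
Additional respondents: 545 − 250 = 295.

295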